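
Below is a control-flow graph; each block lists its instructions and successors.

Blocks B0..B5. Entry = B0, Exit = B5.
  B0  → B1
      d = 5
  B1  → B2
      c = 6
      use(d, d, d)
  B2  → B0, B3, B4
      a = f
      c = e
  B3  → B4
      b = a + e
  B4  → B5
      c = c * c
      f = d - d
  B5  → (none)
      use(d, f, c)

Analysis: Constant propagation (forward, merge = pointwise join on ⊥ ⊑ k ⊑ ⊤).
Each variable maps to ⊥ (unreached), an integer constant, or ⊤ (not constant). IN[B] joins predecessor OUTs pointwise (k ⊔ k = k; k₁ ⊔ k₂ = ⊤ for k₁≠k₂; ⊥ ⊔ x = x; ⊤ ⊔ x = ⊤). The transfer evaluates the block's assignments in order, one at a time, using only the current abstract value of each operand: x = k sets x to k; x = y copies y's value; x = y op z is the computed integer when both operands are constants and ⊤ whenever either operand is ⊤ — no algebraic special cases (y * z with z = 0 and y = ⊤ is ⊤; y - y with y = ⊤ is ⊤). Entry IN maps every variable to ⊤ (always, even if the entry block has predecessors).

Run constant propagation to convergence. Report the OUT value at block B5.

Fixpoint table:
  B0:   IN=(all ⊤)   OUT={d:5; rest ⊤}
  B1:   IN={d:5; rest ⊤}   OUT={c:6, d:5; rest ⊤}
  B2:   IN={c:6, d:5; rest ⊤}   OUT={d:5; rest ⊤}
  B3:   IN={d:5; rest ⊤}   OUT={d:5; rest ⊤}
  B4:   IN={d:5; rest ⊤}   OUT={d:5, f:0; rest ⊤}
  B5:   IN={d:5, f:0; rest ⊤}   OUT={d:5, f:0; rest ⊤}

Merge at B5: IN[B5] = OUT[B4] = {a: ⊤, b: ⊤, c: ⊤, d: 5, e: ⊤, f: 0}
Applying B5's transfer function to that IN value gives OUT[B5] (row B5 above).

Answer: {a: ⊤, b: ⊤, c: ⊤, d: 5, e: ⊤, f: 0}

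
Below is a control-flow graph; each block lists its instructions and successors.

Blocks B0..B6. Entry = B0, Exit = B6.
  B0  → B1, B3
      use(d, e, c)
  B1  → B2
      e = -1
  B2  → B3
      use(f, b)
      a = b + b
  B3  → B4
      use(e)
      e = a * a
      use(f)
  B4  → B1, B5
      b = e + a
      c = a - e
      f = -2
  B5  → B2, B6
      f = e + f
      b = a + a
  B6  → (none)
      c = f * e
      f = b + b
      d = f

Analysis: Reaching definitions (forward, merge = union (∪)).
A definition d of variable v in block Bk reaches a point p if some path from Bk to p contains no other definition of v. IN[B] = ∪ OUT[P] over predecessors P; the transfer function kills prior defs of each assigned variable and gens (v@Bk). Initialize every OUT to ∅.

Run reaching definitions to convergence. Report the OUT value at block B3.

Converged values:
  B0: | IN={} | OUT={}
  B1: | IN={a@B2, b@B4, c@B4, e@B3, f@B4} | OUT={a@B2, b@B4, c@B4, e@B1, f@B4}
  B2: | IN={a@B2, b@B4, b@B5, c@B4, e@B1, e@B3, f@B4, f@B5} | OUT={a@B2, b@B4, b@B5, c@B4, e@B1, e@B3, f@B4, f@B5}
  B3: | IN={a@B2, b@B4, b@B5, c@B4, e@B1, e@B3, f@B4, f@B5} | OUT={a@B2, b@B4, b@B5, c@B4, e@B3, f@B4, f@B5}
  B4: | IN={a@B2, b@B4, b@B5, c@B4, e@B3, f@B4, f@B5} | OUT={a@B2, b@B4, c@B4, e@B3, f@B4}
  B5: | IN={a@B2, b@B4, c@B4, e@B3, f@B4} | OUT={a@B2, b@B5, c@B4, e@B3, f@B5}
  B6: | IN={a@B2, b@B5, c@B4, e@B3, f@B5} | OUT={a@B2, b@B5, c@B6, d@B6, e@B3, f@B6}

Merge at B3: IN[B3] = OUT[B0] ⊔ OUT[B2] = {a@B2, b@B4, b@B5, c@B4, e@B1, e@B3, f@B4, f@B5}
Applying B3's transfer function to that IN value gives OUT[B3] (row B3 above).

Answer: {a@B2, b@B4, b@B5, c@B4, e@B3, f@B4, f@B5}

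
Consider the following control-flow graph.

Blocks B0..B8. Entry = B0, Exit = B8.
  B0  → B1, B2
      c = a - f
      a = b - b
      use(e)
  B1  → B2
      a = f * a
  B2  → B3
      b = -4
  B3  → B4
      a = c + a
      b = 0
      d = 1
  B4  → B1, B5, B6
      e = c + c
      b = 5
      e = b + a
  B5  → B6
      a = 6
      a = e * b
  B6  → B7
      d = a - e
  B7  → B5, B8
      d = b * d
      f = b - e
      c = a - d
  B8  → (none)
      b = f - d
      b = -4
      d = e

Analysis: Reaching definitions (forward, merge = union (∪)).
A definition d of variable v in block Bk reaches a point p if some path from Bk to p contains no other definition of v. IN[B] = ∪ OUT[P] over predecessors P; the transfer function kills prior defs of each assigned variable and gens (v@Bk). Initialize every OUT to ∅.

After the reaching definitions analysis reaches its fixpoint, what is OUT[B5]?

Answer: {a@B5, b@B4, c@B0, c@B7, d@B3, d@B7, e@B4, f@B7}

Working:
Fixpoint table:
  B0: | IN={} | OUT={a@B0, c@B0}
  B1: | IN={a@B0, a@B3, b@B4, c@B0, d@B3, e@B4} | OUT={a@B1, b@B4, c@B0, d@B3, e@B4}
  B2: | IN={a@B0, a@B1, b@B4, c@B0, d@B3, e@B4} | OUT={a@B0, a@B1, b@B2, c@B0, d@B3, e@B4}
  B3: | IN={a@B0, a@B1, b@B2, c@B0, d@B3, e@B4} | OUT={a@B3, b@B3, c@B0, d@B3, e@B4}
  B4: | IN={a@B3, b@B3, c@B0, d@B3, e@B4} | OUT={a@B3, b@B4, c@B0, d@B3, e@B4}
  B5: | IN={a@B3, a@B5, b@B4, c@B0, c@B7, d@B3, d@B7, e@B4, f@B7} | OUT={a@B5, b@B4, c@B0, c@B7, d@B3, d@B7, e@B4, f@B7}
  B6: | IN={a@B3, a@B5, b@B4, c@B0, c@B7, d@B3, d@B7, e@B4, f@B7} | OUT={a@B3, a@B5, b@B4, c@B0, c@B7, d@B6, e@B4, f@B7}
  B7: | IN={a@B3, a@B5, b@B4, c@B0, c@B7, d@B6, e@B4, f@B7} | OUT={a@B3, a@B5, b@B4, c@B7, d@B7, e@B4, f@B7}
  B8: | IN={a@B3, a@B5, b@B4, c@B7, d@B7, e@B4, f@B7} | OUT={a@B3, a@B5, b@B8, c@B7, d@B8, e@B4, f@B7}

Merge at B5: IN[B5] = OUT[B4] ⊔ OUT[B7] = {a@B3, a@B5, b@B4, c@B0, c@B7, d@B3, d@B7, e@B4, f@B7}
Applying B5's transfer function to that IN value gives OUT[B5] (row B5 above).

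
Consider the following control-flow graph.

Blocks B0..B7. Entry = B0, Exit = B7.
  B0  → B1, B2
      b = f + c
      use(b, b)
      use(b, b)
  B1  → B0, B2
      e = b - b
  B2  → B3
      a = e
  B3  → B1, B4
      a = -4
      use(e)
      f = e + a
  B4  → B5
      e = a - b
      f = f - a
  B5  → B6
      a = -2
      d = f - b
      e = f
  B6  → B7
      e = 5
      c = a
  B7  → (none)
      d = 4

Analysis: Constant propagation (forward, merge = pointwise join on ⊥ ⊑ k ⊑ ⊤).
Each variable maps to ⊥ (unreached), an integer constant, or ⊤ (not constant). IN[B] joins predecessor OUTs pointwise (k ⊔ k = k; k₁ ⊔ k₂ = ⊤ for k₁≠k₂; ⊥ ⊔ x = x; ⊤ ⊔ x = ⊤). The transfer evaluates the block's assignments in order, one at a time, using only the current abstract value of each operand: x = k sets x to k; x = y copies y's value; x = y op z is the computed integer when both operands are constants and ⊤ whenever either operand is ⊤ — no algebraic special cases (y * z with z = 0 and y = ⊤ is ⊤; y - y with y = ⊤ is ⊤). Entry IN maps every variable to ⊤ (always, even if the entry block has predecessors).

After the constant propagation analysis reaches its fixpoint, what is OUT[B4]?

Converged values:
  B0:  IN=(all ⊤)  OUT=(all ⊤)
  B1:  IN=(all ⊤)  OUT=(all ⊤)
  B2:  IN=(all ⊤)  OUT=(all ⊤)
  B3:  IN=(all ⊤)  OUT={a:-4; rest ⊤}
  B4:  IN={a:-4; rest ⊤}  OUT={a:-4; rest ⊤}
  B5:  IN={a:-4; rest ⊤}  OUT={a:-2; rest ⊤}
  B6:  IN={a:-2; rest ⊤}  OUT={a:-2, c:-2, e:5; rest ⊤}
  B7:  IN={a:-2, c:-2, e:5; rest ⊤}  OUT={a:-2, c:-2, d:4, e:5; rest ⊤}

Merge at B4: IN[B4] = OUT[B3] = {a: -4, b: ⊤, c: ⊤, d: ⊤, e: ⊤, f: ⊤}
Applying B4's transfer function to that IN value gives OUT[B4] (row B4 above).

Answer: {a: -4, b: ⊤, c: ⊤, d: ⊤, e: ⊤, f: ⊤}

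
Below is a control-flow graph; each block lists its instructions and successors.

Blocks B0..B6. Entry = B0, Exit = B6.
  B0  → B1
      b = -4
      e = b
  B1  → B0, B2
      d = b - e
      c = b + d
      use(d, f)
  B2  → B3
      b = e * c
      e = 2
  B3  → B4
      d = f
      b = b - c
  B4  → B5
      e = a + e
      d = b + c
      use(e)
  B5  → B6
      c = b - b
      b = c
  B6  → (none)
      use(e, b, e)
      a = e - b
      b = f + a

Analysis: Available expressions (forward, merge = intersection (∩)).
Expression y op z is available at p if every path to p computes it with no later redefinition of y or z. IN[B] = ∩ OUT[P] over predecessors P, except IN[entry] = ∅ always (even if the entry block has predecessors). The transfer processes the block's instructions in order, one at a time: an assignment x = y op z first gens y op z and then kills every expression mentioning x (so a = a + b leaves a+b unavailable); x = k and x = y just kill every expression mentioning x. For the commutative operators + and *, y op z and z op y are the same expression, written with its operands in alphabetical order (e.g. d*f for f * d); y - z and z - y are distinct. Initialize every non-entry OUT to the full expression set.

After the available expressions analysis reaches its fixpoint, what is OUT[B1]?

Answer: {b+d, b-e}

Working:
Converged values:
  B0:   IN={}   OUT={}
  B1:   IN={}   OUT={b+d, b-e}
  B2:   IN={b+d, b-e}   OUT={}
  B3:   IN={}   OUT={}
  B4:   IN={}   OUT={b+c}
  B5:   IN={b+c}   OUT={}
  B6:   IN={}   OUT={a+f}

Merge at B1: IN[B1] = OUT[B0] = {}
Applying B1's transfer function to that IN value gives OUT[B1] (row B1 above).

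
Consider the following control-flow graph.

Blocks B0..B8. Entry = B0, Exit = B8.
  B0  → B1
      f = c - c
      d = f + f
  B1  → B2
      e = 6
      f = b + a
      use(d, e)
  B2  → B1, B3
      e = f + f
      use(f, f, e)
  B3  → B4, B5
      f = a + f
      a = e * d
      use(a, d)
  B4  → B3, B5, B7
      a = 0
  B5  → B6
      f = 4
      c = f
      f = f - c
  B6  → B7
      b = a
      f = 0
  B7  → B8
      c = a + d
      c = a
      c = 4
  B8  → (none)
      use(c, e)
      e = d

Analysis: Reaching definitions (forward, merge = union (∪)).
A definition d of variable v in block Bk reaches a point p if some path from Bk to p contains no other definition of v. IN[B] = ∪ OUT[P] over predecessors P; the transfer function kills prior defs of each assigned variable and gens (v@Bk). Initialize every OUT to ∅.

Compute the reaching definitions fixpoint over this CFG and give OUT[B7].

Converged values:
  B0:   IN={}   OUT={d@B0, f@B0}
  B1:   IN={d@B0, e@B2, f@B0, f@B1}   OUT={d@B0, e@B1, f@B1}
  B2:   IN={d@B0, e@B1, f@B1}   OUT={d@B0, e@B2, f@B1}
  B3:   IN={a@B4, d@B0, e@B2, f@B1, f@B3}   OUT={a@B3, d@B0, e@B2, f@B3}
  B4:   IN={a@B3, d@B0, e@B2, f@B3}   OUT={a@B4, d@B0, e@B2, f@B3}
  B5:   IN={a@B3, a@B4, d@B0, e@B2, f@B3}   OUT={a@B3, a@B4, c@B5, d@B0, e@B2, f@B5}
  B6:   IN={a@B3, a@B4, c@B5, d@B0, e@B2, f@B5}   OUT={a@B3, a@B4, b@B6, c@B5, d@B0, e@B2, f@B6}
  B7:   IN={a@B3, a@B4, b@B6, c@B5, d@B0, e@B2, f@B3, f@B6}   OUT={a@B3, a@B4, b@B6, c@B7, d@B0, e@B2, f@B3, f@B6}
  B8:   IN={a@B3, a@B4, b@B6, c@B7, d@B0, e@B2, f@B3, f@B6}   OUT={a@B3, a@B4, b@B6, c@B7, d@B0, e@B8, f@B3, f@B6}

Merge at B7: IN[B7] = OUT[B4] ⊔ OUT[B6] = {a@B3, a@B4, b@B6, c@B5, d@B0, e@B2, f@B3, f@B6}
Applying B7's transfer function to that IN value gives OUT[B7] (row B7 above).

Answer: {a@B3, a@B4, b@B6, c@B7, d@B0, e@B2, f@B3, f@B6}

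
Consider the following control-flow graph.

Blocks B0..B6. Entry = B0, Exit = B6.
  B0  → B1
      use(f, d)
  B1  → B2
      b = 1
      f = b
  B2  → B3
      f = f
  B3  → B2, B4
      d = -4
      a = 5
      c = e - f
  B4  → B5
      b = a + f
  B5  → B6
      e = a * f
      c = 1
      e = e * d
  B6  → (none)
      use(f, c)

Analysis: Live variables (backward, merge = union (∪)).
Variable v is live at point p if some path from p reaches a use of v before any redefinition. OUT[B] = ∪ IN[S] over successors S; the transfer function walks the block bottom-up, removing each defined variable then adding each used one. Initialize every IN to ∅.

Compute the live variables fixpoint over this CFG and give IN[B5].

Answer: {a, d, f}

Trace:
Converged values:
  B0:   IN={d, e, f}   OUT={e}
  B1:   IN={e}   OUT={e, f}
  B2:   IN={e, f}   OUT={e, f}
  B3:   IN={e, f}   OUT={a, d, e, f}
  B4:   IN={a, d, f}   OUT={a, d, f}
  B5:   IN={a, d, f}   OUT={c, f}
  B6:   IN={c, f}   OUT={}

Merge at B5: OUT[B5] = IN[B6] = {c, f}
Applying B5's transfer function to that OUT value gives IN[B5] (row B5 above).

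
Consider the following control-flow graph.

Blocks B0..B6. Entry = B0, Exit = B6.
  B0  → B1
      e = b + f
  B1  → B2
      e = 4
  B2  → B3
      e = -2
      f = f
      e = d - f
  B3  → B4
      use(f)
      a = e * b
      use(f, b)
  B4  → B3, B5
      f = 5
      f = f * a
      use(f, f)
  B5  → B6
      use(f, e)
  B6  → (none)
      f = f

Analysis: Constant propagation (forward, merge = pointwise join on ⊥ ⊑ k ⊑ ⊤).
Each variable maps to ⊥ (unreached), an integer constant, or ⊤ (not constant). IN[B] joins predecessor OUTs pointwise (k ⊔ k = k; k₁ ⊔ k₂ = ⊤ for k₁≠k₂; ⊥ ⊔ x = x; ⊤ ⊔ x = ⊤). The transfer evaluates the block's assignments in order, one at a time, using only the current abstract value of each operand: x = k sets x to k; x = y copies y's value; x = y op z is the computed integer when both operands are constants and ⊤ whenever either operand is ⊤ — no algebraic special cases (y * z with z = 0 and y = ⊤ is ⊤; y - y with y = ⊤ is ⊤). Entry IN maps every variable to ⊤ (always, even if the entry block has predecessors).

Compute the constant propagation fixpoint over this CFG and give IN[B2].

Answer: {a: ⊤, b: ⊤, c: ⊤, d: ⊤, e: 4, f: ⊤}

Derivation:
Converged values:
  B0:   IN=(all ⊤)   OUT=(all ⊤)
  B1:   IN=(all ⊤)   OUT={e:4; rest ⊤}
  B2:   IN={e:4; rest ⊤}   OUT=(all ⊤)
  B3:   IN=(all ⊤)   OUT=(all ⊤)
  B4:   IN=(all ⊤)   OUT=(all ⊤)
  B5:   IN=(all ⊤)   OUT=(all ⊤)
  B6:   IN=(all ⊤)   OUT=(all ⊤)

Merge at B2: IN[B2] = OUT[B1] = {a: ⊤, b: ⊤, c: ⊤, d: ⊤, e: 4, f: ⊤}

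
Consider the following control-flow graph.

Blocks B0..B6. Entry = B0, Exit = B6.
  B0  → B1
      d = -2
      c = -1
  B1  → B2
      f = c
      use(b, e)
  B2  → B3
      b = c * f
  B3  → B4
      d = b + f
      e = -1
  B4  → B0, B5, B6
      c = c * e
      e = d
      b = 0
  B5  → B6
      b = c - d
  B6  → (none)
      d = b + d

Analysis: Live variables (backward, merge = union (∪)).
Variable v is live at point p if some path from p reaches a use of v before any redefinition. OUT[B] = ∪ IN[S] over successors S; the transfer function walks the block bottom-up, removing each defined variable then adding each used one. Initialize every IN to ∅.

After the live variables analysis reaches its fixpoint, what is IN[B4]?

Answer: {c, d, e}

Working:
Converged values:
  B0:  IN={b, e}  OUT={b, c, e}
  B1:  IN={b, c, e}  OUT={c, f}
  B2:  IN={c, f}  OUT={b, c, f}
  B3:  IN={b, c, f}  OUT={c, d, e}
  B4:  IN={c, d, e}  OUT={b, c, d, e}
  B5:  IN={c, d}  OUT={b, d}
  B6:  IN={b, d}  OUT={}

Merge at B4: OUT[B4] = IN[B0] ⊔ IN[B5] ⊔ IN[B6] = {b, c, d, e}
Applying B4's transfer function to that OUT value gives IN[B4] (row B4 above).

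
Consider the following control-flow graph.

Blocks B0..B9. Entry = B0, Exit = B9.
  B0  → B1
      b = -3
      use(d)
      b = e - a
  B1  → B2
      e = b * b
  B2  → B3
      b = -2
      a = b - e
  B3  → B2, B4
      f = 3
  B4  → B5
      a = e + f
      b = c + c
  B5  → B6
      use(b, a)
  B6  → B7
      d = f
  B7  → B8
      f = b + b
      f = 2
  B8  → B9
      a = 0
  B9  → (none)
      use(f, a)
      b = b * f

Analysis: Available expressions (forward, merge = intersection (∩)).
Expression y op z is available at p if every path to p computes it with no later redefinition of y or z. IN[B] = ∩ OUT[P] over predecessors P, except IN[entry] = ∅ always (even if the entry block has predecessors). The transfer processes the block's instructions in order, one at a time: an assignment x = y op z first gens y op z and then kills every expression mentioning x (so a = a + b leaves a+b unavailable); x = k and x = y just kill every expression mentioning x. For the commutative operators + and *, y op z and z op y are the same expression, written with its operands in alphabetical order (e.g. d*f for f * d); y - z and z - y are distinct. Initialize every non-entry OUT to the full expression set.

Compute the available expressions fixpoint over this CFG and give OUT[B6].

Fixpoint table:
  B0: | IN={} | OUT={e-a}
  B1: | IN={e-a} | OUT={b*b}
  B2: | IN={} | OUT={b-e}
  B3: | IN={b-e} | OUT={b-e}
  B4: | IN={b-e} | OUT={c+c, e+f}
  B5: | IN={c+c, e+f} | OUT={c+c, e+f}
  B6: | IN={c+c, e+f} | OUT={c+c, e+f}
  B7: | IN={c+c, e+f} | OUT={b+b, c+c}
  B8: | IN={b+b, c+c} | OUT={b+b, c+c}
  B9: | IN={b+b, c+c} | OUT={c+c}

Merge at B6: IN[B6] = OUT[B5] = {c+c, e+f}
Applying B6's transfer function to that IN value gives OUT[B6] (row B6 above).

Answer: {c+c, e+f}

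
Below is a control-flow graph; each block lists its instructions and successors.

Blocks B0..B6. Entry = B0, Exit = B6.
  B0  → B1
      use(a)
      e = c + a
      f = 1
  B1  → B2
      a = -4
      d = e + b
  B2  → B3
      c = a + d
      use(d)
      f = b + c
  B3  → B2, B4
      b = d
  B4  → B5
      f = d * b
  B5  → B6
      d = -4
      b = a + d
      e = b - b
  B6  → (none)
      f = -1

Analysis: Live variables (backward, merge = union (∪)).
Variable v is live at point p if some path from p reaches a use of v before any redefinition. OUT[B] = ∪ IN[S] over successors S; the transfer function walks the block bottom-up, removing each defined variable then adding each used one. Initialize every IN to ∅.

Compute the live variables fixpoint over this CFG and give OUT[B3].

Answer: {a, b, d}

Trace:
Fixpoint table:
  B0: | IN={a, b, c} | OUT={b, e}
  B1: | IN={b, e} | OUT={a, b, d}
  B2: | IN={a, b, d} | OUT={a, d}
  B3: | IN={a, d} | OUT={a, b, d}
  B4: | IN={a, b, d} | OUT={a}
  B5: | IN={a} | OUT={}
  B6: | IN={} | OUT={}

Merge at B3: OUT[B3] = IN[B2] ⊔ IN[B4] = {a, b, d}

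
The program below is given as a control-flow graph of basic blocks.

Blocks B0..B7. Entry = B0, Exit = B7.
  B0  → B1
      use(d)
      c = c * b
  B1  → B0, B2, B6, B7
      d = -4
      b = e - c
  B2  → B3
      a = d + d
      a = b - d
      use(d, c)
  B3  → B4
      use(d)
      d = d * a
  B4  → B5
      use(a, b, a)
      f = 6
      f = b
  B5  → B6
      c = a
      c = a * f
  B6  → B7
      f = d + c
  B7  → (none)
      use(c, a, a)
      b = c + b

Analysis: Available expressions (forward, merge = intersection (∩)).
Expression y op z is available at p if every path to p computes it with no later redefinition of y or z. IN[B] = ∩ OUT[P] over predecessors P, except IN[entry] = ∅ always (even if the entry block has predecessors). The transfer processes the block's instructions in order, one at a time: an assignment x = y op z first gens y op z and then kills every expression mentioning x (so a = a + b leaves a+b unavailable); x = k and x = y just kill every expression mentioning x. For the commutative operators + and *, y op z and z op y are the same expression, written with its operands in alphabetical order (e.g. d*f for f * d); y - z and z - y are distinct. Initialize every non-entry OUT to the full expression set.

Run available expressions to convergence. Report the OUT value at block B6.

Converged values:
  B0:  IN={}  OUT={}
  B1:  IN={}  OUT={e-c}
  B2:  IN={e-c}  OUT={b-d, d+d, e-c}
  B3:  IN={b-d, d+d, e-c}  OUT={e-c}
  B4:  IN={e-c}  OUT={e-c}
  B5:  IN={e-c}  OUT={a*f}
  B6:  IN={}  OUT={c+d}
  B7:  IN={}  OUT={}

Merge at B6: IN[B6] = OUT[B1] ∩ OUT[B5] = {}
Applying B6's transfer function to that IN value gives OUT[B6] (row B6 above).

Answer: {c+d}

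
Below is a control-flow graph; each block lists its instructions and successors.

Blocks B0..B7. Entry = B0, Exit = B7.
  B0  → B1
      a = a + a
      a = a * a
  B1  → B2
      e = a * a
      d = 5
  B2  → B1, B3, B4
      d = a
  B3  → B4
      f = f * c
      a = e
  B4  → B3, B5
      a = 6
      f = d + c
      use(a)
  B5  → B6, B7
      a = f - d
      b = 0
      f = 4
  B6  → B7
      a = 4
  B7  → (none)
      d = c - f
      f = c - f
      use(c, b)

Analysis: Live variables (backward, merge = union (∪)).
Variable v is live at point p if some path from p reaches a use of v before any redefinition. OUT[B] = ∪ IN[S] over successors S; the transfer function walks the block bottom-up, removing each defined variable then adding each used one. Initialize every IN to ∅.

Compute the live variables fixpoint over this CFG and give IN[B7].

Answer: {b, c, f}

Trace:
Fixpoint table:
  B0: | IN={a, c, f} | OUT={a, c, f}
  B1: | IN={a, c, f} | OUT={a, c, e, f}
  B2: | IN={a, c, e, f} | OUT={a, c, d, e, f}
  B3: | IN={c, d, e, f} | OUT={c, d, e}
  B4: | IN={c, d, e} | OUT={c, d, e, f}
  B5: | IN={c, d, f} | OUT={b, c, f}
  B6: | IN={b, c, f} | OUT={b, c, f}
  B7: | IN={b, c, f} | OUT={}

B7 is the boundary node: OUT[B7] = {}
Applying B7's transfer function to that OUT value gives IN[B7] (row B7 above).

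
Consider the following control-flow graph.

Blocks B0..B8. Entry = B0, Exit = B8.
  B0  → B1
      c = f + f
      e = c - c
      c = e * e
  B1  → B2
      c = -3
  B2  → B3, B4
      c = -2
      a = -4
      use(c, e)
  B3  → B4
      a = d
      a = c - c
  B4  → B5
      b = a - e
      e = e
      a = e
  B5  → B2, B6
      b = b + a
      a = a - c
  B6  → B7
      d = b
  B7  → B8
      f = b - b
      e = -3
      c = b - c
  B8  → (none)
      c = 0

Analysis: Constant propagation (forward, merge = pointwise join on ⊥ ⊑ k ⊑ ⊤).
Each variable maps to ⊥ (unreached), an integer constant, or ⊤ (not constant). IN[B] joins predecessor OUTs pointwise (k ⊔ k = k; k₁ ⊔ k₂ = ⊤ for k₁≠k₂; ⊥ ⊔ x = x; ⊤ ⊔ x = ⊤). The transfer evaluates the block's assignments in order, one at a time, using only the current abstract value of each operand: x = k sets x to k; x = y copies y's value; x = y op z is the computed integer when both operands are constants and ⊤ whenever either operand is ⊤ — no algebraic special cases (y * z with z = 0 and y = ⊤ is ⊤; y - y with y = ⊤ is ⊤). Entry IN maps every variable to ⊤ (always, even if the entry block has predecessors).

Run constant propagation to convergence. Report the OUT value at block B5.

Converged values:
  B0:  IN=(all ⊤)  OUT=(all ⊤)
  B1:  IN=(all ⊤)  OUT={c:-3; rest ⊤}
  B2:  IN=(all ⊤)  OUT={a:-4, c:-2; rest ⊤}
  B3:  IN={a:-4, c:-2; rest ⊤}  OUT={a:0, c:-2; rest ⊤}
  B4:  IN={c:-2; rest ⊤}  OUT={c:-2; rest ⊤}
  B5:  IN={c:-2; rest ⊤}  OUT={c:-2; rest ⊤}
  B6:  IN={c:-2; rest ⊤}  OUT={c:-2; rest ⊤}
  B7:  IN={c:-2; rest ⊤}  OUT={e:-3; rest ⊤}
  B8:  IN={e:-3; rest ⊤}  OUT={c:0, e:-3; rest ⊤}

Merge at B5: IN[B5] = OUT[B4] = {a: ⊤, b: ⊤, c: -2, d: ⊤, e: ⊤, f: ⊤}
Applying B5's transfer function to that IN value gives OUT[B5] (row B5 above).

Answer: {a: ⊤, b: ⊤, c: -2, d: ⊤, e: ⊤, f: ⊤}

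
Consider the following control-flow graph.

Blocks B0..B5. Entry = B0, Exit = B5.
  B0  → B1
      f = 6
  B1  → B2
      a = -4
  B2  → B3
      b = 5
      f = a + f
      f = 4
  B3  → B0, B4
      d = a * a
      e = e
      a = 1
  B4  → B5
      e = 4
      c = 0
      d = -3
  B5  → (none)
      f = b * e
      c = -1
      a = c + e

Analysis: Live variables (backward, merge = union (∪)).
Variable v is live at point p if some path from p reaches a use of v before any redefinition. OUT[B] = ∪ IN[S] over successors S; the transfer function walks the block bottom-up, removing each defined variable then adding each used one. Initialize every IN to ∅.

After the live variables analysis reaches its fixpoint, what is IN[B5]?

Answer: {b, e}

Derivation:
Per-block solution:
  B0:  IN={e}  OUT={e, f}
  B1:  IN={e, f}  OUT={a, e, f}
  B2:  IN={a, e, f}  OUT={a, b, e}
  B3:  IN={a, b, e}  OUT={b, e}
  B4:  IN={b}  OUT={b, e}
  B5:  IN={b, e}  OUT={}

B5 is the boundary node: OUT[B5] = {}
Applying B5's transfer function to that OUT value gives IN[B5] (row B5 above).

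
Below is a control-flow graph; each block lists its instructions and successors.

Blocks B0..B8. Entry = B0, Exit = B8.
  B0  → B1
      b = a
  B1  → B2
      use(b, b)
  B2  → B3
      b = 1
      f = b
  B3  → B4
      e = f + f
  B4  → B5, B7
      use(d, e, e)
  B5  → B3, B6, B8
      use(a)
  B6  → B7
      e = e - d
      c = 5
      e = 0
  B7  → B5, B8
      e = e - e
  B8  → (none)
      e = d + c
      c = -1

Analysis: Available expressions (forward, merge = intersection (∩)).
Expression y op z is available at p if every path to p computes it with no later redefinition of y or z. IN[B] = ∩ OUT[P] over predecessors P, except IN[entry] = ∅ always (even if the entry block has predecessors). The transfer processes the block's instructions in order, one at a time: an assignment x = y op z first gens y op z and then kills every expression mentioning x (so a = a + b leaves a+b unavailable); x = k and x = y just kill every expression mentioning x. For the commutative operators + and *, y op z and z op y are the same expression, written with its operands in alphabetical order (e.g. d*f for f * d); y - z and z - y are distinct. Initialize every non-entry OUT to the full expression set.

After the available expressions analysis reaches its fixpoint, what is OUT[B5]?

Converged values:
  B0:   IN={}   OUT={}
  B1:   IN={}   OUT={}
  B2:   IN={}   OUT={}
  B3:   IN={}   OUT={f+f}
  B4:   IN={f+f}   OUT={f+f}
  B5:   IN={f+f}   OUT={f+f}
  B6:   IN={f+f}   OUT={f+f}
  B7:   IN={f+f}   OUT={f+f}
  B8:   IN={f+f}   OUT={f+f}

Merge at B5: IN[B5] = OUT[B4] ∩ OUT[B7] = {f+f}
Applying B5's transfer function to that IN value gives OUT[B5] (row B5 above).

Answer: {f+f}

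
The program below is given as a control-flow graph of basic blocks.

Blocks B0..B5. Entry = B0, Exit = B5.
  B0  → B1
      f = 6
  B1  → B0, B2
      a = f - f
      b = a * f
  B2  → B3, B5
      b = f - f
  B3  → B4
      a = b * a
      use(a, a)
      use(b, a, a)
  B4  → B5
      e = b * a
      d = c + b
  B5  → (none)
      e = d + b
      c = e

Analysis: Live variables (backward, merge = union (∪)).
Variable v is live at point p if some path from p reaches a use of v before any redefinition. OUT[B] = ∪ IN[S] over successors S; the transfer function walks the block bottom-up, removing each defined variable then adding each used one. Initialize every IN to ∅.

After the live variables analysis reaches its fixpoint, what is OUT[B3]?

Fixpoint table:
  B0:  IN={c, d}  OUT={c, d, f}
  B1:  IN={c, d, f}  OUT={a, c, d, f}
  B2:  IN={a, c, d, f}  OUT={a, b, c, d}
  B3:  IN={a, b, c}  OUT={a, b, c}
  B4:  IN={a, b, c}  OUT={b, d}
  B5:  IN={b, d}  OUT={}

Merge at B3: OUT[B3] = IN[B4] = {a, b, c}

Answer: {a, b, c}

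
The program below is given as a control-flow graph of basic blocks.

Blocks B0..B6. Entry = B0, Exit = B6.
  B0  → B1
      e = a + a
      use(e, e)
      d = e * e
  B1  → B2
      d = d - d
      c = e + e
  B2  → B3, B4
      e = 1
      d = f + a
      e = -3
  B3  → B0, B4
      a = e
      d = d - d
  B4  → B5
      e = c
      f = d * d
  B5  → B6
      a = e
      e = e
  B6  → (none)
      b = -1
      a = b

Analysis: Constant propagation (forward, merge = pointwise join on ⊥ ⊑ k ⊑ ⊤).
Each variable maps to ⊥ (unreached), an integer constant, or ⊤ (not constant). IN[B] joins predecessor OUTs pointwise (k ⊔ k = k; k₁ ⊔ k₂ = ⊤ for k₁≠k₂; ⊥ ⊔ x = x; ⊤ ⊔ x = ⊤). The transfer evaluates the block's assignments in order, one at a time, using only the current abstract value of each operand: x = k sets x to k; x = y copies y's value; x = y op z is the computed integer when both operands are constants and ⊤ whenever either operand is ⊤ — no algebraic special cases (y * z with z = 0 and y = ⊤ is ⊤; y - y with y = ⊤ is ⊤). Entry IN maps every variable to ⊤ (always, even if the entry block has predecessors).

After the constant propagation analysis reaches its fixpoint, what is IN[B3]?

Converged values:
  B0:   IN=(all ⊤)   OUT=(all ⊤)
  B1:   IN=(all ⊤)   OUT=(all ⊤)
  B2:   IN=(all ⊤)   OUT={e:-3; rest ⊤}
  B3:   IN={e:-3; rest ⊤}   OUT={a:-3, e:-3; rest ⊤}
  B4:   IN={e:-3; rest ⊤}   OUT=(all ⊤)
  B5:   IN=(all ⊤)   OUT=(all ⊤)
  B6:   IN=(all ⊤)   OUT={a:-1, b:-1; rest ⊤}

Merge at B3: IN[B3] = OUT[B2] = {a: ⊤, b: ⊤, c: ⊤, d: ⊤, e: -3, f: ⊤}

Answer: {a: ⊤, b: ⊤, c: ⊤, d: ⊤, e: -3, f: ⊤}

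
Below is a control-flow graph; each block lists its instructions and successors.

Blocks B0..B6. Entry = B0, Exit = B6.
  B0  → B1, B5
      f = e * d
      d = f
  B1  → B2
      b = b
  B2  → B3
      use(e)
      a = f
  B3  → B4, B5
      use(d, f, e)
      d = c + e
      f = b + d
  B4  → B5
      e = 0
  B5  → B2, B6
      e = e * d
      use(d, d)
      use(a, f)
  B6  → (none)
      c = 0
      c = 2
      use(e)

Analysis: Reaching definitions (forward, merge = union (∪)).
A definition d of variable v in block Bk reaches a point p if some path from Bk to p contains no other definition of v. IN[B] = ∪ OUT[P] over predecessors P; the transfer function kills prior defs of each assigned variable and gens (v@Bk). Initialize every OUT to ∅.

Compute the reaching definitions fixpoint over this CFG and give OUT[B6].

Answer: {a@B2, b@B1, c@B6, d@B0, d@B3, e@B5, f@B0, f@B3}

Trace:
Fixpoint table:
  B0:  IN={}  OUT={d@B0, f@B0}
  B1:  IN={d@B0, f@B0}  OUT={b@B1, d@B0, f@B0}
  B2:  IN={a@B2, b@B1, d@B0, d@B3, e@B5, f@B0, f@B3}  OUT={a@B2, b@B1, d@B0, d@B3, e@B5, f@B0, f@B3}
  B3:  IN={a@B2, b@B1, d@B0, d@B3, e@B5, f@B0, f@B3}  OUT={a@B2, b@B1, d@B3, e@B5, f@B3}
  B4:  IN={a@B2, b@B1, d@B3, e@B5, f@B3}  OUT={a@B2, b@B1, d@B3, e@B4, f@B3}
  B5:  IN={a@B2, b@B1, d@B0, d@B3, e@B4, e@B5, f@B0, f@B3}  OUT={a@B2, b@B1, d@B0, d@B3, e@B5, f@B0, f@B3}
  B6:  IN={a@B2, b@B1, d@B0, d@B3, e@B5, f@B0, f@B3}  OUT={a@B2, b@B1, c@B6, d@B0, d@B3, e@B5, f@B0, f@B3}

Merge at B6: IN[B6] = OUT[B5] = {a@B2, b@B1, d@B0, d@B3, e@B5, f@B0, f@B3}
Applying B6's transfer function to that IN value gives OUT[B6] (row B6 above).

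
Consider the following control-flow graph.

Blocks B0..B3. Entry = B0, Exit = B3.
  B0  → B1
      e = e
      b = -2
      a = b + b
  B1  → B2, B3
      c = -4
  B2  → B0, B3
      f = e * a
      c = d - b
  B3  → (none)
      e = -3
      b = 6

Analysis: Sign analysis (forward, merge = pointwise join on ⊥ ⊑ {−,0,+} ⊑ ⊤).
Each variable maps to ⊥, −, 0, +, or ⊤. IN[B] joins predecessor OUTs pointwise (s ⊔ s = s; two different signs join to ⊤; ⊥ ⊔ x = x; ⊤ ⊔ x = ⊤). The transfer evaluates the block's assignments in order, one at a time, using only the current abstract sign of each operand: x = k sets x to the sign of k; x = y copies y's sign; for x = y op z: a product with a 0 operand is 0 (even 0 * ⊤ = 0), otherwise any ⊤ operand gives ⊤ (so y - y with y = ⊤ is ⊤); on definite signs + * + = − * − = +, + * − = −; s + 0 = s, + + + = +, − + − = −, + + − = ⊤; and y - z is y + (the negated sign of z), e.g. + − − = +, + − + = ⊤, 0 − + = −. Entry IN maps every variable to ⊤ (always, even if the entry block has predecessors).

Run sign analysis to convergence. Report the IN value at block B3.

Per-block solution:
  B0:  IN=(all ⊤)  OUT={a:-, b:-; rest ⊤}
  B1:  IN={a:-, b:-; rest ⊤}  OUT={a:-, b:-, c:-; rest ⊤}
  B2:  IN={a:-, b:-, c:-; rest ⊤}  OUT={a:-, b:-; rest ⊤}
  B3:  IN={a:-, b:-; rest ⊤}  OUT={a:-, b:+, e:-; rest ⊤}

Merge at B3: IN[B3] = OUT[B1] ⊔ OUT[B2] = {a: -, b: -, c: ⊤, d: ⊤, e: ⊤, f: ⊤}

Answer: {a: -, b: -, c: ⊤, d: ⊤, e: ⊤, f: ⊤}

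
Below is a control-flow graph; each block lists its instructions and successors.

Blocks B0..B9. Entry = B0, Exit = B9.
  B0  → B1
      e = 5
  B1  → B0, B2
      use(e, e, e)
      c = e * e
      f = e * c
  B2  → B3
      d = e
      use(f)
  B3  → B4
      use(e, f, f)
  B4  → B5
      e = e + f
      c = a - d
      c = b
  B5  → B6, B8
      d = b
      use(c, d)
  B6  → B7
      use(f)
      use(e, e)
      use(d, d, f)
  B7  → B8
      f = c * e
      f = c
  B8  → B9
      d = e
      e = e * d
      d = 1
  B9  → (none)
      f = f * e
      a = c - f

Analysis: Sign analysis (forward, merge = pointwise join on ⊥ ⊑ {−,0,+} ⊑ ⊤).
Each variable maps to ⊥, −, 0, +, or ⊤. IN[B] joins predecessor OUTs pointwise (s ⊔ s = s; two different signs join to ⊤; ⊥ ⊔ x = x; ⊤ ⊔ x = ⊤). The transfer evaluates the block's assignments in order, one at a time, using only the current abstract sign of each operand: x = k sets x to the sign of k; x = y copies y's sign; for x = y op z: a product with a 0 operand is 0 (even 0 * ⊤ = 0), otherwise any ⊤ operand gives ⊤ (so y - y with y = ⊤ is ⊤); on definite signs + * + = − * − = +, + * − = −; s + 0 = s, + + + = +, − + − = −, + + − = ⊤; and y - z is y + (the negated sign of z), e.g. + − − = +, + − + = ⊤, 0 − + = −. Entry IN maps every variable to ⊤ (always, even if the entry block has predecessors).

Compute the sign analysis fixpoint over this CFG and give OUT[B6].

Answer: {a: ⊤, b: ⊤, c: ⊤, d: ⊤, e: +, f: +}

Derivation:
Converged values:
  B0:   IN=(all ⊤)   OUT={e:+; rest ⊤}
  B1:   IN={e:+; rest ⊤}   OUT={c:+, e:+, f:+; rest ⊤}
  B2:   IN={c:+, e:+, f:+; rest ⊤}   OUT={c:+, d:+, e:+, f:+; rest ⊤}
  B3:   IN={c:+, d:+, e:+, f:+; rest ⊤}   OUT={c:+, d:+, e:+, f:+; rest ⊤}
  B4:   IN={c:+, d:+, e:+, f:+; rest ⊤}   OUT={d:+, e:+, f:+; rest ⊤}
  B5:   IN={d:+, e:+, f:+; rest ⊤}   OUT={e:+, f:+; rest ⊤}
  B6:   IN={e:+, f:+; rest ⊤}   OUT={e:+, f:+; rest ⊤}
  B7:   IN={e:+, f:+; rest ⊤}   OUT={e:+; rest ⊤}
  B8:   IN={e:+; rest ⊤}   OUT={d:+, e:+; rest ⊤}
  B9:   IN={d:+, e:+; rest ⊤}   OUT={d:+, e:+; rest ⊤}

Merge at B6: IN[B6] = OUT[B5] = {a: ⊤, b: ⊤, c: ⊤, d: ⊤, e: +, f: +}
Applying B6's transfer function to that IN value gives OUT[B6] (row B6 above).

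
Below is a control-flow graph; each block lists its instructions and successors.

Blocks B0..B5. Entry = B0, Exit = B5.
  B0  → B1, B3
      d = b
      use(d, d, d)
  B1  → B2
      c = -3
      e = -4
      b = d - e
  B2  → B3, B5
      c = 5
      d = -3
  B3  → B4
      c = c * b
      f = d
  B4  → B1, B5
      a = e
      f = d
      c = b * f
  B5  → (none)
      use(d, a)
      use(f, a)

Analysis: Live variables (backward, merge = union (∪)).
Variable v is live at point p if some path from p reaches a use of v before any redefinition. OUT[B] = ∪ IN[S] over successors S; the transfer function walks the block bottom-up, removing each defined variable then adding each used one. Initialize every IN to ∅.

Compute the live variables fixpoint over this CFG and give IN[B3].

Converged values:
  B0:   IN={a, b, c, e, f}   OUT={a, b, c, d, e, f}
  B1:   IN={a, d, f}   OUT={a, b, e, f}
  B2:   IN={a, b, e, f}   OUT={a, b, c, d, e, f}
  B3:   IN={b, c, d, e}   OUT={b, d, e}
  B4:   IN={b, d, e}   OUT={a, d, f}
  B5:   IN={a, d, f}   OUT={}

Merge at B3: OUT[B3] = IN[B4] = {b, d, e}
Applying B3's transfer function to that OUT value gives IN[B3] (row B3 above).

Answer: {b, c, d, e}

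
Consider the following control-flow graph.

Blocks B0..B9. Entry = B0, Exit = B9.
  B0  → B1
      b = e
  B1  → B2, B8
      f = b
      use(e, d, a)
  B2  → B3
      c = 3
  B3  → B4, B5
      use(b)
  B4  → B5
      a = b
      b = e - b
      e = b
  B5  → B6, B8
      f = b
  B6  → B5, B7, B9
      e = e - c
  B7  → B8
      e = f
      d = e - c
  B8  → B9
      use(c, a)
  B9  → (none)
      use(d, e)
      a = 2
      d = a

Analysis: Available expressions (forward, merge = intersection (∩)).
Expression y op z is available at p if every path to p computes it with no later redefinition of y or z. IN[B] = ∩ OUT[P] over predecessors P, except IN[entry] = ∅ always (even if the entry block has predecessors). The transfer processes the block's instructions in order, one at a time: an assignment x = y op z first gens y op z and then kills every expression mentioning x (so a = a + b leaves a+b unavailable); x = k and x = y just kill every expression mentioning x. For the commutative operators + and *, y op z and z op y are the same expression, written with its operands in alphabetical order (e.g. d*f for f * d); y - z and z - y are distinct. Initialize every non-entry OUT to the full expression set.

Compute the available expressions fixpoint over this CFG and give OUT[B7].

Answer: {e-c}

Working:
Per-block solution:
  B0:   IN={}   OUT={}
  B1:   IN={}   OUT={}
  B2:   IN={}   OUT={}
  B3:   IN={}   OUT={}
  B4:   IN={}   OUT={}
  B5:   IN={}   OUT={}
  B6:   IN={}   OUT={}
  B7:   IN={}   OUT={e-c}
  B8:   IN={}   OUT={}
  B9:   IN={}   OUT={}

Merge at B7: IN[B7] = OUT[B6] = {}
Applying B7's transfer function to that IN value gives OUT[B7] (row B7 above).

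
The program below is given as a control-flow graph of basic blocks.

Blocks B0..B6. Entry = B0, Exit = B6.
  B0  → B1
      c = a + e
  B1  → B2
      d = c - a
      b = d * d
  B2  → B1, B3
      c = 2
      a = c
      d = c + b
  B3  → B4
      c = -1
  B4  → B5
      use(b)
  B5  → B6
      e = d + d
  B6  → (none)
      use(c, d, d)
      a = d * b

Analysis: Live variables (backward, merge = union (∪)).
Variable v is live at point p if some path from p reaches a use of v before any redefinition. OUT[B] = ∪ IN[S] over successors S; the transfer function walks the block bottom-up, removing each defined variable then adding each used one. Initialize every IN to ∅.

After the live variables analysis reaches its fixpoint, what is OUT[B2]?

Converged values:
  B0:  IN={a, e}  OUT={a, c}
  B1:  IN={a, c}  OUT={b}
  B2:  IN={b}  OUT={a, b, c, d}
  B3:  IN={b, d}  OUT={b, c, d}
  B4:  IN={b, c, d}  OUT={b, c, d}
  B5:  IN={b, c, d}  OUT={b, c, d}
  B6:  IN={b, c, d}  OUT={}

Merge at B2: OUT[B2] = IN[B1] ⊔ IN[B3] = {a, b, c, d}

Answer: {a, b, c, d}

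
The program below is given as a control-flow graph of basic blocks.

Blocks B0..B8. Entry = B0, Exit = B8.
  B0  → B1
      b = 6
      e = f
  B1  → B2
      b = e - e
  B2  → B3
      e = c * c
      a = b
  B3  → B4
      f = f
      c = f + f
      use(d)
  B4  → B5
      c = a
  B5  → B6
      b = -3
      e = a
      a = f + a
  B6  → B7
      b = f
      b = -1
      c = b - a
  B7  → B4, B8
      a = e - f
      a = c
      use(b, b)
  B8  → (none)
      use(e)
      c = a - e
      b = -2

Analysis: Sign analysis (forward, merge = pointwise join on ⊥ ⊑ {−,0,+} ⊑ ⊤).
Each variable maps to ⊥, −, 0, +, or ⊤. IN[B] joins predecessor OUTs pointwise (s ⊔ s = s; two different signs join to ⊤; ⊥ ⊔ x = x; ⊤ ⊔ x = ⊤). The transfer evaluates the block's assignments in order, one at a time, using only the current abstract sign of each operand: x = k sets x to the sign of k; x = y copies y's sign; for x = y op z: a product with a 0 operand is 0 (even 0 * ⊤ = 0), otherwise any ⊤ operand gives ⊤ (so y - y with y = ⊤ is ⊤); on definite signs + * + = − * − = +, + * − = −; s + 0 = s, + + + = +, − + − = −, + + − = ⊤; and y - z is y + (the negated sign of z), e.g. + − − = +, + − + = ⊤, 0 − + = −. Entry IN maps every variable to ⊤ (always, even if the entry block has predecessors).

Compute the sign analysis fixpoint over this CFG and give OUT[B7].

Per-block solution:
  B0: | IN=(all ⊤) | OUT={b:+; rest ⊤}
  B1: | IN={b:+; rest ⊤} | OUT=(all ⊤)
  B2: | IN=(all ⊤) | OUT=(all ⊤)
  B3: | IN=(all ⊤) | OUT=(all ⊤)
  B4: | IN=(all ⊤) | OUT=(all ⊤)
  B5: | IN=(all ⊤) | OUT={b:-; rest ⊤}
  B6: | IN={b:-; rest ⊤} | OUT={b:-; rest ⊤}
  B7: | IN={b:-; rest ⊤} | OUT={b:-; rest ⊤}
  B8: | IN={b:-; rest ⊤} | OUT={b:-; rest ⊤}

Merge at B7: IN[B7] = OUT[B6] = {a: ⊤, b: -, c: ⊤, d: ⊤, e: ⊤, f: ⊤}
Applying B7's transfer function to that IN value gives OUT[B7] (row B7 above).

Answer: {a: ⊤, b: -, c: ⊤, d: ⊤, e: ⊤, f: ⊤}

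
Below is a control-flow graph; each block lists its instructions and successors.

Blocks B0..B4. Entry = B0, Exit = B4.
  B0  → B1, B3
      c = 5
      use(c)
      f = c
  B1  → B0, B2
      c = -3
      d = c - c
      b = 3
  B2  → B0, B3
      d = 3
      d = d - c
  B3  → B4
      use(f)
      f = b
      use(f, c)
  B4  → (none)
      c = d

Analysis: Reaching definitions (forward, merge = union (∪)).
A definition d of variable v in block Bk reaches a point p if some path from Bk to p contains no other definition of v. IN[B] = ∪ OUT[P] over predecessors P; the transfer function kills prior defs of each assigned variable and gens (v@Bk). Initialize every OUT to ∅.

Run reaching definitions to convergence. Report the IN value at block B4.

Answer: {b@B1, c@B0, c@B1, d@B1, d@B2, f@B3}

Trace:
Fixpoint table:
  B0:   IN={b@B1, c@B1, d@B1, d@B2, f@B0}   OUT={b@B1, c@B0, d@B1, d@B2, f@B0}
  B1:   IN={b@B1, c@B0, d@B1, d@B2, f@B0}   OUT={b@B1, c@B1, d@B1, f@B0}
  B2:   IN={b@B1, c@B1, d@B1, f@B0}   OUT={b@B1, c@B1, d@B2, f@B0}
  B3:   IN={b@B1, c@B0, c@B1, d@B1, d@B2, f@B0}   OUT={b@B1, c@B0, c@B1, d@B1, d@B2, f@B3}
  B4:   IN={b@B1, c@B0, c@B1, d@B1, d@B2, f@B3}   OUT={b@B1, c@B4, d@B1, d@B2, f@B3}

Merge at B4: IN[B4] = OUT[B3] = {b@B1, c@B0, c@B1, d@B1, d@B2, f@B3}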